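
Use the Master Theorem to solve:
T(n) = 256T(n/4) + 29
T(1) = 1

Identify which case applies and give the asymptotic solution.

a=256, b=4, f(n)=29.
log_4(256) = 4 > 0.
Since f(n) = O(n^0) is polynomially smaller than n^4, Case 1 applies.
T(n) = Theta(n^4).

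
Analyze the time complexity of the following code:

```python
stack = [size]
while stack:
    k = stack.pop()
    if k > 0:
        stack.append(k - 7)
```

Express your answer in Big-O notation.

Time complexity: O(n).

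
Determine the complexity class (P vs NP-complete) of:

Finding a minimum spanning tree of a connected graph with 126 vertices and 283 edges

This problem is in P: Kruskal's / Prim's algorithms run in polynomial time.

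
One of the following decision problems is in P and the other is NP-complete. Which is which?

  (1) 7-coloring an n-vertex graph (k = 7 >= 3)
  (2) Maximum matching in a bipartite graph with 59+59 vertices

(1) is NP-complete: graph k-coloring for k>=3 is NP-complete by reduction from 3-SAT.
(2) is P: Hopcroft-Karp runs in O(E sqrt(V)).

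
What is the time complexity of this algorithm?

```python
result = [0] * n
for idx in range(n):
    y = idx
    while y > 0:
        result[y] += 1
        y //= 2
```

Time complexity: O(n log n).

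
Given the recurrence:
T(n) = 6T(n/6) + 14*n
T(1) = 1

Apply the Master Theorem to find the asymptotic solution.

a=6, b=6, f(n)=14*n. log_6(6) = 1. Case 2: T(n) = O(n log n).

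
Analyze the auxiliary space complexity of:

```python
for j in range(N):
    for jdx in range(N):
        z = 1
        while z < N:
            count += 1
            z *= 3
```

Space complexity: O(1).
Only a constant amount of auxiliary storage is used; nothing grows with n.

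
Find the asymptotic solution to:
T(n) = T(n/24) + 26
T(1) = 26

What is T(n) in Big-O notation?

Each step divides n by 24 and adds 26. After log_24(n) steps, T(n) = O(log n).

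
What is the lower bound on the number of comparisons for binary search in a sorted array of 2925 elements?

With 2925 possible positions, we need at least ceil(log_2(2925)) = 12 comparisons. Each comparison splits the remaining candidates by at most half.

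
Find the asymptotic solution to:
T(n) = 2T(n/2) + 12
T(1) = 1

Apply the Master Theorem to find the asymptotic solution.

a=2, b=2, f(n)=12. log_2(2) = 1. Case 1 of Master Theorem: T(n) = O(n^1).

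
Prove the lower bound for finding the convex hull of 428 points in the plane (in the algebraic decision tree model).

Reduction from sorting: given 428 numbers x_1,...,x_{428}, map x_i to the point (x_i, x_i^2) on the parabola y = x^2. All points are on the convex hull, and walking the hull gives them in sorted x-order. Since sorting requires Omega(n log n), so does planar convex hull.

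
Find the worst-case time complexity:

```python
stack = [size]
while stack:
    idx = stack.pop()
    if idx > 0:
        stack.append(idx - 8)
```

Time complexity: O(n).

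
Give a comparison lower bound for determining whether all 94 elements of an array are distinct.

In the algebraic decision-tree model, the YES region for element distinctness on 94 elements has 94! connected components (one per ordering). Ben-Or's theorem then gives a lower bound of Omega(log(n!)) = Omega(n log n).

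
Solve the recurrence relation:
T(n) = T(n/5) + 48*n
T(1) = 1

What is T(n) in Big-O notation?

Geometric series: 48*n*(1 + 1/5 + 1/5^2 + ...) = O(n). T(n) = O(n).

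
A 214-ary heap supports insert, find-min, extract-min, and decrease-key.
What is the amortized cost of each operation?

The 214-ary heap has height O(log_214 n). Insert sifts up: O(log_214 n). Find-min reads the root: O(1). Extract-min sifts down comparing 214 children per level: O(214 * log_214 n). Decrease-key sifts up: O(log_214 n).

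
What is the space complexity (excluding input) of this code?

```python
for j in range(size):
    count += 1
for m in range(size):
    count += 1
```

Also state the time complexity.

Space complexity: O(1).
Only a constant amount of auxiliary storage is used; nothing grows with n.
Time complexity: O(n).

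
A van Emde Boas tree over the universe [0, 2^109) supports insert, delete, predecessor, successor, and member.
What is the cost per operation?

vEB recursively partitions [0, 649037107316853453566312041152512) into sqrt(u) clusters of size sqrt(u). Each operation recurses into either one cluster or the summary, never both: T(u) = T(sqrt(u)) + O(1) => T(u) = O(log log u) = O(log 109). This is worst-case, not just amortized.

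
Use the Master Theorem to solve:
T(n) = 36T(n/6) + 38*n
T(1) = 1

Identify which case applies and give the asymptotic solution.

a=36, b=6, f(n)=38*n.
log_6(36) = 2 > 1.
Since f(n) = O(n^1) is polynomially smaller than n^2, Case 1 applies.
T(n) = Theta(n^2).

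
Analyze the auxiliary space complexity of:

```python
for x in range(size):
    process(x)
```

Space complexity: O(1).
Only a constant amount of auxiliary storage is used; nothing grows with n.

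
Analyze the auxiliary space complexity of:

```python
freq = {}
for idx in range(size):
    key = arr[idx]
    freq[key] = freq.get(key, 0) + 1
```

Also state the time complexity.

Space complexity: O(n).
Auxiliary storage grows linearly with the input size n in the worst case.
Time complexity: O(n).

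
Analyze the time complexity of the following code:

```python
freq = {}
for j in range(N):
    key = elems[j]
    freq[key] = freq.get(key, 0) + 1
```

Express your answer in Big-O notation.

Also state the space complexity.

Time complexity: O(n).
Space complexity: O(n).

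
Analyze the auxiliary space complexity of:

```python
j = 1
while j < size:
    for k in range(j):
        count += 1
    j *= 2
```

Space complexity: O(1).
Only a constant amount of auxiliary storage is used; nothing grows with n.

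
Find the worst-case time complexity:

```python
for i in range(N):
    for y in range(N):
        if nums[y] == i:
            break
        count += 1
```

Time complexity: O(n^2).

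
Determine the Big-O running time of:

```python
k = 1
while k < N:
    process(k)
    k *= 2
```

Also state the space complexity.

Time complexity: O(log n).
Space complexity: O(1).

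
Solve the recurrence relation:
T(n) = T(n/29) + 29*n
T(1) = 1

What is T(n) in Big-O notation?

Geometric series: 29*n*(1 + 1/29 + 1/29^2 + ...) = O(n). T(n) = O(n).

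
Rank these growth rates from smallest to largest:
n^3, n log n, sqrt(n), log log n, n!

Ordered by growth rate: log log n < sqrt(n) < n log n < n^3 < n!.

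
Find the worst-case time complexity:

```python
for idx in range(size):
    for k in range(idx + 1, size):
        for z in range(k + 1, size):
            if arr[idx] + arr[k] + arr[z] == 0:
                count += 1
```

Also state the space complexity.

Time complexity: O(n^3).
Space complexity: O(1).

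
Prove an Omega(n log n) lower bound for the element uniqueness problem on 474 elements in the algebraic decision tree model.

In the algebraic decision tree model, element uniqueness on 474 elements is equivalent to determining which cell of an arrangement of C(474,2) = 112101 hyperplanes x_i = x_j contains the input point. Ben-Or's theorem shows this requires Omega(n log n).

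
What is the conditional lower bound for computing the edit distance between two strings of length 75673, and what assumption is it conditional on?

Under SETH (the Strong Exponential Time Hypothesis), edit distance on length-75673 strings cannot be computed in O(n^(2-epsilon)) time for any epsilon > 0 (Backurs-Indyk). The reduction is from CNF-SAT via the orthogonal vectors problem.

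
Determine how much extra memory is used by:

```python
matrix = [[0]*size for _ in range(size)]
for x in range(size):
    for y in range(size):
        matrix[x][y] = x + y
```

Space complexity: O(n^2).
A 2D structure of size n x n is allocated.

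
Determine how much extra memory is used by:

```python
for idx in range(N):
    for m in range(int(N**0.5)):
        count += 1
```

Space complexity: O(1).
Only a constant amount of auxiliary storage is used; nothing grows with n.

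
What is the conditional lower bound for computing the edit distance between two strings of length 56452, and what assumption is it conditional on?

Under SETH (the Strong Exponential Time Hypothesis), edit distance on length-56452 strings cannot be computed in O(n^(2-epsilon)) time for any epsilon > 0 (Backurs-Indyk). The reduction is from CNF-SAT via the orthogonal vectors problem.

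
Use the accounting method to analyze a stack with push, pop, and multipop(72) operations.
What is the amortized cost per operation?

Assign 2 credits per push (1 for the push, 1 saved for a future pop). Each pop or element popped by multipop(72) uses 1 saved credit. Total credits never go negative, so amortized cost is O(1).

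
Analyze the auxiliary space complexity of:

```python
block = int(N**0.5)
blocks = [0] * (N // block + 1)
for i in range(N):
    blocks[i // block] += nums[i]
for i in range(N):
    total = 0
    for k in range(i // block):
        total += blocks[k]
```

Space complexity: O(sqrt(n)).
Storage scales with sqrt(n).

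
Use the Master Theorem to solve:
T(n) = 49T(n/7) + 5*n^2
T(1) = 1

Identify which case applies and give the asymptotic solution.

a=49, b=7, f(n)=5*n^2.
log_7(49) = 2, so n^(log_b(a)) = n^2.
f(n) = Theta(n^2), so Case 2 applies.
T(n) = Theta(n^2 log n).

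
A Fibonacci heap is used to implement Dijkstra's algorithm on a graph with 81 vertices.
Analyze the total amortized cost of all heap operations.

Dijkstra performs 81 insert, 81 extract-min, and at most E decrease-key operations. With Fibonacci heap: insert O(1) amortized, extract-min O(log n) amortized, decrease-key O(1) amortized. Total with n = 81: O(n * 1 + n * log n + E * 1) = O(n log n + E).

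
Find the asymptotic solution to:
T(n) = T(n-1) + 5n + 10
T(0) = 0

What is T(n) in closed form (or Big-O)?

Dominant term in sum is 5*sum(i, i=1..n) = 5*n*(n+1)/2 = O(n^2).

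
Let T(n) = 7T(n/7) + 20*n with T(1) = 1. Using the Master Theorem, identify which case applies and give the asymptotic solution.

a=7, b=7, f(n)=20*n.
log_7(7) = 1, so n^(log_b(a)) = n.
f(n) = Theta(n), so Case 2 applies.
T(n) = Theta(n log n).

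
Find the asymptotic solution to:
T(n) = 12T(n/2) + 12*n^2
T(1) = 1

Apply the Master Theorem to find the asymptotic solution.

a=12, b=2, f(n)=12*n^2. log_2(12) = 3.585. Case 1 of Master Theorem: T(n) = O(n^3.585).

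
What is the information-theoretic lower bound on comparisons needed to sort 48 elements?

There are 48! = 12413915592536072670862289047373375038521486354677760000000000 possible orderings. Each comparison gives 1 bit. We need at least ceil(log_2(12413915592536072670862289047373375038521486354677760000000000)) = 203 comparisons.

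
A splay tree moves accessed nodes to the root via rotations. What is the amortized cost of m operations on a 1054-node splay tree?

Using a potential function Phi = sum of log(size of subtree) for each node, each splay operation has amortized cost O(log n) where n = 1054. Bad individual operations (O(n)) are offset by decreased potential.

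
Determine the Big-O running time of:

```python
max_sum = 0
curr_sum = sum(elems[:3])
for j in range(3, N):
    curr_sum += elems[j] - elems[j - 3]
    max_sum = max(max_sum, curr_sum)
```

Time complexity: O(n).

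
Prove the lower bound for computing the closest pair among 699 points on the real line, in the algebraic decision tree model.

Reduction from element distinctness: given 699 reals, the closest-pair distance is 0 iff two are equal. Element distinctness has an Omega(n log n) lower bound in the algebraic decision tree model (Ben-Or). Therefore closest pair on a line also requires Omega(n log n). Sorting then a linear scan achieves this.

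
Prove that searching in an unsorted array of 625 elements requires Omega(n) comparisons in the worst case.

An adversary can always place the target in the last position checked. Until all 625 positions are examined, the target might be in any unchecked position. Therefore 625 comparisons are necessary.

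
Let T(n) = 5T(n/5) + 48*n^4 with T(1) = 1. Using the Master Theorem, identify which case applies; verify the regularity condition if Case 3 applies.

a=5, b=5, f(n)=48*n^4.
log_5(5) = 1 < 4.
f(n) = Omega(n^(1+epsilon)) for some epsilon > 0, so Case 3 is the candidate.
Regularity: a*f(n/b) = 5*48*(n/5)^4 = (5/625)*48*n^4 <= c*f(n) with c = 5/625 < 1. Satisfied.
Case 3: T(n) = Theta(n^4).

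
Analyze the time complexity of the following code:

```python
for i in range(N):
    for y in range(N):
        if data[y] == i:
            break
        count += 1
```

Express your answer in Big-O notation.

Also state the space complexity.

Time complexity: O(n^2).
Space complexity: O(1).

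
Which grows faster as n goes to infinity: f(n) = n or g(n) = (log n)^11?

f(n) = n grows faster: any positive polynomial dominates any polylog.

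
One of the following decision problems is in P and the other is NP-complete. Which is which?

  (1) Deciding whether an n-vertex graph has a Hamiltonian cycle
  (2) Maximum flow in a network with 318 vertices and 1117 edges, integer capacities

(1) is NP-complete: one of Karp's 21 NP-complete problems.
(2) is P: Edmonds-Karp / push-relabel run in polynomial time.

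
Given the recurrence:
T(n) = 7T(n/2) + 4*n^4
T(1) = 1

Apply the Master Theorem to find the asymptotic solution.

a=7, b=2, f(n)=4*n^4. log_2(7) = 2.807 < 4. Case 3: T(n) = O(n^4).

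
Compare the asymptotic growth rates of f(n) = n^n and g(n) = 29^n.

f(n) = n^n grows faster: n^n / 29^n = (n/29)^n -> infinity once n > 29.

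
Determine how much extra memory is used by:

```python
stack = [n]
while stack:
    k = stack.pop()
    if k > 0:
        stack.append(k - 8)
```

Space complexity: O(1).
Only a constant amount of auxiliary storage is used; nothing grows with n.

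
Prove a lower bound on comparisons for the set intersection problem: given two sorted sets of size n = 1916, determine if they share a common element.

For two sorted arrays of size n = 1916, any correct algorithm must examine Omega(n) elements. If fewer are examined, an adversary places a common element in an unexamined gap. A merge-based scan achieves O(n), so the bound is tight.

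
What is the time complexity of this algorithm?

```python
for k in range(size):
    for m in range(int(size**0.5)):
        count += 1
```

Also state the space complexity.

Time complexity: O(n * sqrt(n)).
Space complexity: O(1).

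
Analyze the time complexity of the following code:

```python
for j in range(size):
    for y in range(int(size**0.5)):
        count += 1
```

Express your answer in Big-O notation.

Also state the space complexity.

Time complexity: O(n * sqrt(n)).
Space complexity: O(1).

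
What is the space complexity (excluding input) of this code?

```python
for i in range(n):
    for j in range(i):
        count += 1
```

Space complexity: O(1).
Only a constant amount of auxiliary storage is used; nothing grows with n.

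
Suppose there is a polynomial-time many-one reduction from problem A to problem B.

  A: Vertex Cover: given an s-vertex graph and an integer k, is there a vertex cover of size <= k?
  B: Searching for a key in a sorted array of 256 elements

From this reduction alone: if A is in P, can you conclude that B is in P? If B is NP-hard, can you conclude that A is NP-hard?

A poly-time reduction A <=_p B transfers tractability DOWN (B easy => A easy) and hardness UP (A hard => B hard), not the reverse.
From A in P, the reduction alone does NOT give B in P: any problem in P trivially reduces to SAT, yet SAT is not known to be in P.
From B NP-hard, the reduction alone does NOT give A NP-hard: again, easy problems reduce to hard ones.
(Here in fact A is NP-complete and B is in P, so no such reduction is known -- its existence would imply P = NP; the analysis concerns only what the assumed reduction would or would not let you conclude.)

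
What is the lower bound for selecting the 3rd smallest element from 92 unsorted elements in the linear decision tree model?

Selecting the 3rd smallest of 92 elements requires Omega(n) comparisons. Every element must be compared at least once. The BFPRT algorithm achieves O(n), making this tight.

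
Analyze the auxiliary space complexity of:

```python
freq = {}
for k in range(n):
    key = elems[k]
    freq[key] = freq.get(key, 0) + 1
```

Space complexity: O(n).
Auxiliary storage grows linearly with the input size n in the worst case.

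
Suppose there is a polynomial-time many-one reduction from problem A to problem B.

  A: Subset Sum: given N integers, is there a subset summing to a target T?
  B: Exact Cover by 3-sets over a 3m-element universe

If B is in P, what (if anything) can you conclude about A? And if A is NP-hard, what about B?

A poly-time reduction A <=_p B means any A-instance can be transformed to a B-instance in poly time.
If B is in P: compose the reduction with B's poly-time algorithm to solve A in poly time, so A is in P.
If A is NP-hard: every NP problem reduces to A, which reduces to B; composing reductions, every NP problem reduces to B, so B is NP-hard.
(Here in fact A is NP-complete and B is NP-complete.)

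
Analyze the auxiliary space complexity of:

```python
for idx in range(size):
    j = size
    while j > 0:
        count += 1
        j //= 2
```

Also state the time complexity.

Space complexity: O(1).
Only a constant amount of auxiliary storage is used; nothing grows with n.
Time complexity: O(n log n).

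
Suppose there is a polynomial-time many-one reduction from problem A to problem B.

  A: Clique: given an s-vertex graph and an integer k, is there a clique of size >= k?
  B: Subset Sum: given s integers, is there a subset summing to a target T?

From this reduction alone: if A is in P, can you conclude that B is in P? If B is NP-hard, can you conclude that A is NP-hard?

A poly-time reduction A <=_p B transfers tractability DOWN (B easy => A easy) and hardness UP (A hard => B hard), not the reverse.
From A in P, the reduction alone does NOT give B in P: any problem in P trivially reduces to SAT, yet SAT is not known to be in P.
From B NP-hard, the reduction alone does NOT give A NP-hard: again, easy problems reduce to hard ones.
(Here in fact A is NP-complete and B is NP-complete.)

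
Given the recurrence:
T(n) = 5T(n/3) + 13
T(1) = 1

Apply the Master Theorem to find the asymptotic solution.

a=5, b=3, f(n)=13. log_3(5) = 1.465. Case 1 of Master Theorem: T(n) = O(n^1.465).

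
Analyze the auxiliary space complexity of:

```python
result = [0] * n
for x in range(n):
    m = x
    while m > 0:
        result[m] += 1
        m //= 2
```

Space complexity: O(n).
Auxiliary storage grows linearly with the input size n in the worst case.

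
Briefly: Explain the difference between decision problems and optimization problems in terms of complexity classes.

Decision problems have yes/no answers and are classified into P, NP, etc. Optimization problems seek the best solution. Every optimization problem has a corresponding decision version. If the decision version is NP-complete, the optimization version is NP-hard.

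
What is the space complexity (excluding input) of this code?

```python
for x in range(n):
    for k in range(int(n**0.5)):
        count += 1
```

Space complexity: O(1).
Only a constant amount of auxiliary storage is used; nothing grows with n.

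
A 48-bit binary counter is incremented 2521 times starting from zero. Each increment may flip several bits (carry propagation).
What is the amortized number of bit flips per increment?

Bit i flips on every 2^i-th increment, so over 2521 increments bit i flips floor(2521/2^i) times. Summing over i: total flips < 2 * 2521. Amortized: < 2 = O(1) per increment.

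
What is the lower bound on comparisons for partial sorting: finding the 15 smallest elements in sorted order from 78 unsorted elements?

Finding 15 smallest of 78 in sorted order: Omega(78) to identify the 15 smallest, plus Omega(15 log 15) to sort them. Total: Omega(n + k log k).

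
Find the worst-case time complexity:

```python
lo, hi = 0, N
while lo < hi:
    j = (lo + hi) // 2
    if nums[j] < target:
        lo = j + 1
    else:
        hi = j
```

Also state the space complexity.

Time complexity: O(log n).
Space complexity: O(1).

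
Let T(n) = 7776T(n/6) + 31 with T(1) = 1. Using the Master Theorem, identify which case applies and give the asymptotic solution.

a=7776, b=6, f(n)=31.
log_6(7776) = 5 > 0.
Since f(n) = O(n^0) is polynomially smaller than n^5, Case 1 applies.
T(n) = Theta(n^5).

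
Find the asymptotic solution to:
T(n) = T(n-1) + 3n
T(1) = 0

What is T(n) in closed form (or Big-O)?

Unrolling: T(n) = 0 + 3*(2 + 3 + ... + n) = 0 + 3*(n(n+1)/2 - 1) = O(n^2).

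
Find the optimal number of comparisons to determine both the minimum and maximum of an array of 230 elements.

Naive approach: 458 comparisons (229 for max + 229 for min).
Optimal: Compare elements in pairs first (floor(n/2) = 115 comparisons), then find max among winners and min among losers (114 comparisons each).
Total: ceil(3n/2) - 2 = 343 comparisons. An adversary argument shows this is also a lower bound.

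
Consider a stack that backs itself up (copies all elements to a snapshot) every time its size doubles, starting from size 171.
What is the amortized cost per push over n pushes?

Backups occur at sizes 171, 342, 684, ..., copying 171 + 342 + 684 + ... <= 2n elements total (geometric series). Spread over n pushes, the amortized backup cost is O(1) per push.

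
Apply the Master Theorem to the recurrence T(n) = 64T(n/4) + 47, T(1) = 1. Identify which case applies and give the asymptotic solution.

a=64, b=4, f(n)=47.
log_4(64) = 3 > 0.
Since f(n) = O(n^0) is polynomially smaller than n^3, Case 1 applies.
T(n) = Theta(n^3).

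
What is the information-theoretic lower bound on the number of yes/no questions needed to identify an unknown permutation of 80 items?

There are 80! = 71569457046263802294811533723186532165584657342365752577109445058227039255480148842668944867280814080000000000000000000 permutations. Each yes/no question gives at most 1 bit, so at least ceil(log_2(71569457046263802294811533723186532165584657342365752577109445058227039255480148842668944867280814080000000000000000000)) = 395 questions are needed.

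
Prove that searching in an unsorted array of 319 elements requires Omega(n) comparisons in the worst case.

An adversary can always place the target in the last position checked. Until all 319 positions are examined, the target might be in any unchecked position. Therefore 319 comparisons are necessary.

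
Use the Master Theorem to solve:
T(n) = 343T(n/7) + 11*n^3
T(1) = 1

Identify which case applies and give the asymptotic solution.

a=343, b=7, f(n)=11*n^3.
log_7(343) = 3, so n^(log_b(a)) = n^3.
f(n) = Theta(n^3), so Case 2 applies.
T(n) = Theta(n^3 log n).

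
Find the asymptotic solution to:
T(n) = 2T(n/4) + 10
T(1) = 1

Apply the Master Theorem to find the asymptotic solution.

a=2, b=4, f(n)=10. log_4(2) = 0.5. Case 1 of Master Theorem: T(n) = O(n^0.5).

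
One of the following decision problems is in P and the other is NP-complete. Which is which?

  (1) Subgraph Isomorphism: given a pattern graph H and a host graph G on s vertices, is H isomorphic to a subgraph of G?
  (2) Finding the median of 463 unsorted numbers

(1) is NP-complete: generalizes Clique and Hamiltonian Path (pattern size is part of the input).
(2) is P: linear-time selection (median-of-medians) runs in O(n).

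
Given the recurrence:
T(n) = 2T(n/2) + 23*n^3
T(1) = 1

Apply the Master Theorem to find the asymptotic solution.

a=2, b=2, f(n)=23*n^3. log_2(2) = 1 < 3. Case 3: T(n) = O(n^3).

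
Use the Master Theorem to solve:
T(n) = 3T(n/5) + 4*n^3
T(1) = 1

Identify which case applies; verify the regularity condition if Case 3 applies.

a=3, b=5, f(n)=4*n^3.
log_5(3) = 0.6826 < 3.
f(n) = Omega(n^(0.6826+epsilon)) for some epsilon > 0, so Case 3 is the candidate.
Regularity: a*f(n/b) = 3*4*(n/5)^3 = (3/125)*4*n^3 <= c*f(n) with c = 3/125 < 1. Satisfied.
Case 3: T(n) = Theta(n^3).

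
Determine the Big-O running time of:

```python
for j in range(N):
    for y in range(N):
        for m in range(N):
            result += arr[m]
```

Time complexity: O(n^3).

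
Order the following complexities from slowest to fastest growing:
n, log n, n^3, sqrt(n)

Ordered by growth rate: log n < sqrt(n) < n < n^3.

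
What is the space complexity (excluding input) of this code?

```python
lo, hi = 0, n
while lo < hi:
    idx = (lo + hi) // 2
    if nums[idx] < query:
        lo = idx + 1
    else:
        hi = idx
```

Space complexity: O(1).
Only a constant amount of auxiliary storage is used; nothing grows with n.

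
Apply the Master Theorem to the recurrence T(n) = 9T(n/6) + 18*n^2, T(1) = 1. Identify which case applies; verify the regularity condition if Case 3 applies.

a=9, b=6, f(n)=18*n^2.
log_6(9) = 1.226 < 2.
f(n) = Omega(n^(1.226+epsilon)) for some epsilon > 0, so Case 3 is the candidate.
Regularity: a*f(n/b) = 9*18*(n/6)^2 = (9/36)*18*n^2 <= c*f(n) with c = 9/36 < 1. Satisfied.
Case 3: T(n) = Theta(n^2).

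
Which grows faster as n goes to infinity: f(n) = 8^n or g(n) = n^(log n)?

f(n) = 8^n grows faster: take logs: log(n^(log n)) = (log n)^2, log(8^n) = n log 8; n dominates (log n)^2.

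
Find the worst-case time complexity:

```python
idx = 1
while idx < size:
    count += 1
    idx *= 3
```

Time complexity: O(log n).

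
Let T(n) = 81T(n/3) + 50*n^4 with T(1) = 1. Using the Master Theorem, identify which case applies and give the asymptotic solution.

a=81, b=3, f(n)=50*n^4.
log_3(81) = 4, so n^(log_b(a)) = n^4.
f(n) = Theta(n^4), so Case 2 applies.
T(n) = Theta(n^4 log n).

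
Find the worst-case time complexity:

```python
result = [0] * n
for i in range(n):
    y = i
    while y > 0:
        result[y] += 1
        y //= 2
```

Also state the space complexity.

Time complexity: O(n log n).
Space complexity: O(n).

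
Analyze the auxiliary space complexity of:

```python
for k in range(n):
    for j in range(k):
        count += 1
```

Space complexity: O(1).
Only a constant amount of auxiliary storage is used; nothing grows with n.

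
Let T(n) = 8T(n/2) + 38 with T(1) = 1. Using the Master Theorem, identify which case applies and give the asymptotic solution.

a=8, b=2, f(n)=38.
log_2(8) = 3 > 0.
Since f(n) = O(n^0) is polynomially smaller than n^3, Case 1 applies.
T(n) = Theta(n^3).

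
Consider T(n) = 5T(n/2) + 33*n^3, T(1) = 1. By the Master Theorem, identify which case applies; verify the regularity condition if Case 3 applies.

a=5, b=2, f(n)=33*n^3.
log_2(5) = 2.322 < 3.
f(n) = Omega(n^(2.322+epsilon)) for some epsilon > 0, so Case 3 is the candidate.
Regularity: a*f(n/b) = 5*33*(n/2)^3 = (5/8)*33*n^3 <= c*f(n) with c = 5/8 < 1. Satisfied.
Case 3: T(n) = Theta(n^3).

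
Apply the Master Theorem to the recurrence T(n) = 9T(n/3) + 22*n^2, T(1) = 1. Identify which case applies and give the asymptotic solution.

a=9, b=3, f(n)=22*n^2.
log_3(9) = 2, so n^(log_b(a)) = n^2.
f(n) = Theta(n^2), so Case 2 applies.
T(n) = Theta(n^2 log n).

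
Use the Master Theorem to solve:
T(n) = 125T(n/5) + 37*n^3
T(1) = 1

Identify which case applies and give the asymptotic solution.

a=125, b=5, f(n)=37*n^3.
log_5(125) = 3, so n^(log_b(a)) = n^3.
f(n) = Theta(n^3), so Case 2 applies.
T(n) = Theta(n^3 log n).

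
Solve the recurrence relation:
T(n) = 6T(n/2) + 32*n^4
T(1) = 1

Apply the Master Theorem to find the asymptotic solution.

a=6, b=2, f(n)=32*n^4. log_2(6) = 2.585 < 4. Case 3: T(n) = O(n^4).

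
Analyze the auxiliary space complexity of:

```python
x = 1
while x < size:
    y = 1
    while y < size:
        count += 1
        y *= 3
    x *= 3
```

Space complexity: O(1).
Only a constant amount of auxiliary storage is used; nothing grows with n.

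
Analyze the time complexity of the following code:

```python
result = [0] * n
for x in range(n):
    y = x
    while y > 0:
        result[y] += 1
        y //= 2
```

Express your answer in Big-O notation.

Time complexity: O(n log n).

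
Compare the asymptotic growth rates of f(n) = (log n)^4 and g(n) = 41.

f(n) = (log n)^4 grows faster: any unbounded function dominates a constant.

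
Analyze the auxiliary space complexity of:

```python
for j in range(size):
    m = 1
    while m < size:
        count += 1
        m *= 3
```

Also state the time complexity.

Space complexity: O(1).
Only a constant amount of auxiliary storage is used; nothing grows with n.
Time complexity: O(n log n).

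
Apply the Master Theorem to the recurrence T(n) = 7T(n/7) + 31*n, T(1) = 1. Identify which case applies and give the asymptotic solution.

a=7, b=7, f(n)=31*n.
log_7(7) = 1, so n^(log_b(a)) = n.
f(n) = Theta(n), so Case 2 applies.
T(n) = Theta(n log n).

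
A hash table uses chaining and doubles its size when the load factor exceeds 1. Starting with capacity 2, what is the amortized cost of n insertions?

Rehashing occurs when load exceeds 1. Total rehash cost is geometric series summing to O(n). Each insertion itself is O(1). Amortized: O(1).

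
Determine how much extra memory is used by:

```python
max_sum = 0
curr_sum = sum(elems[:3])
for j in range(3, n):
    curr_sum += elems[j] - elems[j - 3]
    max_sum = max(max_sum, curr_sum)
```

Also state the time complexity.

Space complexity: O(1).
Only a constant amount of auxiliary storage is used; nothing grows with n.
Time complexity: O(n).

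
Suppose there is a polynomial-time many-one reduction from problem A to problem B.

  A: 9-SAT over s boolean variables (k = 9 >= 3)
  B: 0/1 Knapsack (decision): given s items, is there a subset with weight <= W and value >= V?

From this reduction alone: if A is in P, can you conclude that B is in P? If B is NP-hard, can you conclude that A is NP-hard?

A poly-time reduction A <=_p B transfers tractability DOWN (B easy => A easy) and hardness UP (A hard => B hard), not the reverse.
From A in P, the reduction alone does NOT give B in P: any problem in P trivially reduces to SAT, yet SAT is not known to be in P.
From B NP-hard, the reduction alone does NOT give A NP-hard: again, easy problems reduce to hard ones.
(Here in fact A is NP-complete and B is NP-complete.)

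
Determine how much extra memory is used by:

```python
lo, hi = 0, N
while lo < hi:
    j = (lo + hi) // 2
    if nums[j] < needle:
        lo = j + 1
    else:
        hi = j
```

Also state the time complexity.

Space complexity: O(1).
Only a constant amount of auxiliary storage is used; nothing grows with n.
Time complexity: O(log n).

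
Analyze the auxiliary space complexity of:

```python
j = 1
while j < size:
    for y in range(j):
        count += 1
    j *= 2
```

Space complexity: O(1).
Only a constant amount of auxiliary storage is used; nothing grows with n.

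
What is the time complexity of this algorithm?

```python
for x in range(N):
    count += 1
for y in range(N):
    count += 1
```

Time complexity: O(n).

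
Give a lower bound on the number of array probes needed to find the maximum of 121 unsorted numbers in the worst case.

Adversary: any unprobed cell could hold a value larger than everything seen so far. If fewer than 121 cells are probed, the adversary places the max in an unprobed cell. So all 121 cells must be examined; together with 121-1 comparisons this is tight.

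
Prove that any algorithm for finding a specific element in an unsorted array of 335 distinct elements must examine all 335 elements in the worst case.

Adversary argument: if the algorithm examines fewer than 335 elements, the adversary places the target in an unexamined position. The algorithm cannot distinguish 'not present' from 'in unexamined position'.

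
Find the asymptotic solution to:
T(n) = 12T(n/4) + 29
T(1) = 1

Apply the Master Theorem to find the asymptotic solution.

a=12, b=4, f(n)=29. log_4(12) = 1.792. Case 1 of Master Theorem: T(n) = O(n^1.792).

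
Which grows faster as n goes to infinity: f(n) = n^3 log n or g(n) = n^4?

g(n) = n^4 grows faster: n^4 / (n^3 log n) = n/log n -> infinity.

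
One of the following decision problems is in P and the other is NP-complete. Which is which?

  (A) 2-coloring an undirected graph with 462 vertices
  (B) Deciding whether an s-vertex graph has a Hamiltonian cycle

(A) is P: 2-coloring is bipartiteness testing via BFS, O(V+E).
(B) is NP-complete: one of Karp's 21 NP-complete problems.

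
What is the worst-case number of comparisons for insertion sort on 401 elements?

Insertion sort on reverse-sorted input: 1 + 2 + ... + (401-1) = 80200 comparisons.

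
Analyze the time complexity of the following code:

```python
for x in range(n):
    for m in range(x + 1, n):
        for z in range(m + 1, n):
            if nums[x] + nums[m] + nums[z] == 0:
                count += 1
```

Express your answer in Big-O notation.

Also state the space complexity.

Time complexity: O(n^3).
Space complexity: O(1).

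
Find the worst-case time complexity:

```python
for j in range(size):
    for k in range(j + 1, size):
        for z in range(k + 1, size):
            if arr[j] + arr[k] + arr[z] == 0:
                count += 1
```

Time complexity: O(n^3).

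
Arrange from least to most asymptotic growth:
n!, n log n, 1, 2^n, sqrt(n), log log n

Ordered by growth rate: 1 < log log n < sqrt(n) < n log n < 2^n < n!.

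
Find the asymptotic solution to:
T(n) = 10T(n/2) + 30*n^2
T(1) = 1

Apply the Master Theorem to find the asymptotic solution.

a=10, b=2, f(n)=30*n^2. log_2(10) = 3.322. Case 1 of Master Theorem: T(n) = O(n^3.322).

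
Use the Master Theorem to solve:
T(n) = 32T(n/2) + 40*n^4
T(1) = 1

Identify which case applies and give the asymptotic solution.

a=32, b=2, f(n)=40*n^4.
log_2(32) = 5 > 4.
Since f(n) = O(n^4) is polynomially smaller than n^5, Case 1 applies.
T(n) = Theta(n^5).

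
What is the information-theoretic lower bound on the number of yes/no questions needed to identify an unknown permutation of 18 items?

There are 18! = 6402373705728000 permutations. Each yes/no question gives at most 1 bit, so at least ceil(log_2(6402373705728000)) = 53 questions are needed.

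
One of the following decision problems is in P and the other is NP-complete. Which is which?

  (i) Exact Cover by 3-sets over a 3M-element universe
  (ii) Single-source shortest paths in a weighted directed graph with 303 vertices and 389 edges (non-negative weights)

(i) is NP-complete: one of Karp's 21 NP-complete problems.
(ii) is P: Dijkstra's algorithm runs in O((V+E) log V).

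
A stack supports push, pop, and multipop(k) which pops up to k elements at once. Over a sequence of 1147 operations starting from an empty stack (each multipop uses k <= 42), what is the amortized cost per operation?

Each element is pushed exactly once and popped at most once (whether by pop or as part of a multipop). So the total number of individual pops over the whole sequence is at most the number of pushes, which is at most 1147. Total work <= 2 * 1147, hence O(1) amortized per operation.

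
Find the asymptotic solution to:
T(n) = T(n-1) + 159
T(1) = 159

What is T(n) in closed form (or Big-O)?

Unrolling: T(n) = T(n-1) + 159 = T(n-2) + 2*159 = ... = T(1) + (n-1)*159 = 159 + (n-1)*159 = 159n.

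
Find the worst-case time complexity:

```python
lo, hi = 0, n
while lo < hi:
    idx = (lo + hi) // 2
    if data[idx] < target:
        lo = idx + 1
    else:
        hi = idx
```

Time complexity: O(log n).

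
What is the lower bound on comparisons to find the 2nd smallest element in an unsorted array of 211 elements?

Finding the 2nd smallest of 211 elements requires Omega(n) comparisons. Every element must participate in at least one comparison; otherwise it could be the 2nd smallest.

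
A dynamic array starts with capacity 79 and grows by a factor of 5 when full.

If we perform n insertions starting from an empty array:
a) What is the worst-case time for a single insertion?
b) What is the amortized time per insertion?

(a) Worst-case single insertion: O(n) -- when the array is full at capacity c, the resize copies all c elements, and c can be Theta(n).
(b) Resizes happen at sizes 79, 395, 1975, ... Total copy cost for n insertions: 79 + 395 + ... = O(n) (geometric series with ratio 1/5). Amortized cost per insertion: O(n)/n = O(1).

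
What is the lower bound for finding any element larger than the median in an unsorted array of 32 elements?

To find an element larger than the median of 32 elements, we must see Omega(n) elements. Without seeing enough elements, an adversary can make any unseen element the median.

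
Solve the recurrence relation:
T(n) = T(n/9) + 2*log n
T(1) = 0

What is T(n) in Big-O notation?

Each of the log_9(n) levels adds O(log n). T(n) = O(log^2 n).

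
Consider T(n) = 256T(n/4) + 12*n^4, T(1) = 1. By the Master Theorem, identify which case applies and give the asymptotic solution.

a=256, b=4, f(n)=12*n^4.
log_4(256) = 4, so n^(log_b(a)) = n^4.
f(n) = Theta(n^4), so Case 2 applies.
T(n) = Theta(n^4 log n).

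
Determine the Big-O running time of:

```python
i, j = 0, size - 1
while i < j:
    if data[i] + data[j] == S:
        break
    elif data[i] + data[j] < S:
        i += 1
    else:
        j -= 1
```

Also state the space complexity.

Time complexity: O(n).
Space complexity: O(1).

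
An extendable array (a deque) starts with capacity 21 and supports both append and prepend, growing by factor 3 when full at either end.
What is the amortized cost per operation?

Growth at either end copies all elements; capacities form a geometric sequence with ratio 3, so total copy cost over n operations is O(n) (two geometric series). Amortized O(1).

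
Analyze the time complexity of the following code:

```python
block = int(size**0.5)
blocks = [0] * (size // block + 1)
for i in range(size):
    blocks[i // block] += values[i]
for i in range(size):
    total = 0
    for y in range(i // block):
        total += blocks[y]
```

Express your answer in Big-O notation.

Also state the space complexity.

Time complexity: O(n * sqrt(n)).
Space complexity: O(sqrt(n)).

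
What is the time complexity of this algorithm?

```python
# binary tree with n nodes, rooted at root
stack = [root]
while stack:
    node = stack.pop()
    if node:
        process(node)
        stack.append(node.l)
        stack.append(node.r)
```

Time complexity: O(n).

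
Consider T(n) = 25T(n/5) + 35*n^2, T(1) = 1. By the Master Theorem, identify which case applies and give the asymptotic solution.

a=25, b=5, f(n)=35*n^2.
log_5(25) = 2, so n^(log_b(a)) = n^2.
f(n) = Theta(n^2), so Case 2 applies.
T(n) = Theta(n^2 log n).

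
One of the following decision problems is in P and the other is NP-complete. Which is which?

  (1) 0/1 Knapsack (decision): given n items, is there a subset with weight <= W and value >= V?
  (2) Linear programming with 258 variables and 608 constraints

(1) is NP-complete: reduces from Subset Sum.
(2) is P: the ellipsoid and interior-point methods run in polynomial time.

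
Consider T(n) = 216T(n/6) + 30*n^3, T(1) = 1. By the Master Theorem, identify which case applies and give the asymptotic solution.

a=216, b=6, f(n)=30*n^3.
log_6(216) = 3, so n^(log_b(a)) = n^3.
f(n) = Theta(n^3), so Case 2 applies.
T(n) = Theta(n^3 log n).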